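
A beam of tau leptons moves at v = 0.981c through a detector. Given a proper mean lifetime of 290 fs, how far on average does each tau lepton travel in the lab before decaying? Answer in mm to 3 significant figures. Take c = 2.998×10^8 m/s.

γ = 1/√(1 − 0.981²) = 5.1544
Dilated lifetime: Δt = γτ₀ = 5.1544 × 290 fs = 1494.8 fs
d = vΔt = 0.981c × 1494.8 fs = 2.9410×10^8 m/s × 1.4948×10^-12 s = 0.440 mm

d ≈ 0.440 mm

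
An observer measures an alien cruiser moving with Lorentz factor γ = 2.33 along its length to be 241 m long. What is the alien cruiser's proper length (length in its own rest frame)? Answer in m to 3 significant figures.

γ = 2.33 (given)
L₀ = γL = 2.33 × 241 = 562 m

L₀ ≈ 562 m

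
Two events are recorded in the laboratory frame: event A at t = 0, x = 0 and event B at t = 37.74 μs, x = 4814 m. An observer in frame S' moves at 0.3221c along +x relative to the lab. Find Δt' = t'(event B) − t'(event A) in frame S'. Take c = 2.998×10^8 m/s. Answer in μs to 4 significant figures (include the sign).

γ = 1/√(1 − 0.3221²) = 1.05629
Δt' = γ(Δt − vΔx/c²) = 1.05629 × (37.74 μs − 0.3221×4814 m / (2.998×10^8 m/s))
= 1.05629 × (32.5679 μs) = 34.40 μs

Δt' ≈ 34.40 μs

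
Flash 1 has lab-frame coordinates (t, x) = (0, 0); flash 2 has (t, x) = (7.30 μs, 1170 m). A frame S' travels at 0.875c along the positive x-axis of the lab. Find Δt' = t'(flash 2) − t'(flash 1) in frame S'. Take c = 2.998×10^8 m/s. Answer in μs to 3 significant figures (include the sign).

Δt' ≈ 8.03 μs

γ = 1/√(1 − 0.875²) = 2.0656
Δt' = γ(Δt − vΔx/c²) = 2.0656 × (7.30 μs − 0.875×1170 m / (2.998×10^8 m/s))
= 2.0656 × (3.8852 μs) = 8.03 μs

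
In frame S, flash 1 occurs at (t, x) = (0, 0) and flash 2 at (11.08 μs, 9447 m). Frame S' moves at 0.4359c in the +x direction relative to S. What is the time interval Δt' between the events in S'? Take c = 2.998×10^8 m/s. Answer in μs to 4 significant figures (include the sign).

Δt' ≈ -2.951 μs

γ = 1/√(1 − 0.4359²) = 1.11112
Δt' = γ(Δt − vΔx/c²) = 1.11112 × (11.08 μs − 0.4359×9447 m / (2.998×10^8 m/s))
= 1.11112 × (-2.65565 μs) = -2.951 μs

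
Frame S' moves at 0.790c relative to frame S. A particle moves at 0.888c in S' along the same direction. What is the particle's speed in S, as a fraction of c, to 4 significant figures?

Relativistic velocity addition: u = (u' + v)/(1 + u'v/c²)
= (0.888 + 0.790)/(1 + 0.888×0.790) = 1.678/1.70152 = 0.9862

u ≈ 0.9862c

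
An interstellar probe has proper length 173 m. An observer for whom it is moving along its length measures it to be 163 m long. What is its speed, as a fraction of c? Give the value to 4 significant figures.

γ = L₀/L = 173/163 = 1.06135
β = √(1 − 1/γ²) = 0.3351

β ≈ 0.3351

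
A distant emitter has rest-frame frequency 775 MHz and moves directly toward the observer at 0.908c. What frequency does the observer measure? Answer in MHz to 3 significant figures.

Relativistic Doppler: f_obs = f_src √((1+β)/(1−β))
= 775 × √(1.9080/0.092000) = 775 × 4.5540 = 3530 MHz

f_obs ≈ 3530 MHz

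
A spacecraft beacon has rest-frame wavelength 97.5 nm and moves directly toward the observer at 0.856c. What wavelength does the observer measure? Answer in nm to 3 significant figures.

λ_obs ≈ 27.2 nm

Relativistic Doppler: λ_obs = λ_src √((1−β)/(1+β))
= 97.5 × √(0.14400/1.8560) = 97.5 × 0.27854 = 27.2 nm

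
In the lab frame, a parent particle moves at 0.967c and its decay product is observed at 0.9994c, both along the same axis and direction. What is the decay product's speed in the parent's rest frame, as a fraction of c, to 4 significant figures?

Inverse velocity addition: u' = (u − v)/(1 − uv/c²)
= (0.9994 − 0.967)/(1 − 0.9994×0.967) = 0.03240/0.0335802 = 0.9649

u' ≈ 0.9649c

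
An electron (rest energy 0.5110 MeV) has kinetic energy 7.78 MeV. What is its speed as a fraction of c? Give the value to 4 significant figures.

γ = 1 + K/(m₀c²) = 1 + 7.78/0.5110 = 16.2250
β = √(1 − 1/γ²) = 0.9981

β ≈ 0.9981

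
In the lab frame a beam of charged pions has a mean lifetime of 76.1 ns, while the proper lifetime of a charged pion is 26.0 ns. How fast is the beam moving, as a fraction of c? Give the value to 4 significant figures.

β ≈ 0.9398

γ = Δt/τ₀ = 76.1/26.0 = 2.92692
β = √(1 − 1/γ²) = √(1 − 1/2.92692²) = 0.9398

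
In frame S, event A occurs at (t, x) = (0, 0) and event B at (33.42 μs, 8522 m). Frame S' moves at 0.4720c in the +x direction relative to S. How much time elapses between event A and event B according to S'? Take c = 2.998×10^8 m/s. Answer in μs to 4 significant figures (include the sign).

Δt' ≈ 22.69 μs

γ = 1/√(1 − 0.4720²) = 1.13430
Δt' = γ(Δt − vΔx/c²) = 1.13430 × (33.42 μs − 0.4720×8522 m / (2.998×10^8 m/s))
= 1.13430 × (20.0031 μs) = 22.69 μs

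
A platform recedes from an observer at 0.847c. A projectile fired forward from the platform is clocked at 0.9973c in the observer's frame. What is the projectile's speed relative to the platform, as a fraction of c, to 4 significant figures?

Inverse velocity addition: u' = (u − v)/(1 − uv/c²)
= (0.9973 − 0.847)/(1 − 0.9973×0.847) = 0.1503/0.155287 = 0.9679

u' ≈ 0.9679c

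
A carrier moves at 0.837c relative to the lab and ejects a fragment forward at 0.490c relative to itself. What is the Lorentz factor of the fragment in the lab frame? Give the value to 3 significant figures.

γ ≈ 2.96

u_lab = (0.490 + 0.837)/(1 + 0.490×0.837) = 1.327/1.41013 = 0.941048
γ = 1/√(1 − 0.941048²) = 2.96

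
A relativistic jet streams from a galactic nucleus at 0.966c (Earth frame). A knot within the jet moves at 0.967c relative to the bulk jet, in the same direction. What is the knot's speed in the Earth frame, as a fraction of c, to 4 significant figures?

Relativistic velocity addition: u = (u' + v)/(1 + u'v/c²)
= (0.967 + 0.966)/(1 + 0.967×0.966) = 1.933/1.93412 = 0.9994

u ≈ 0.9994c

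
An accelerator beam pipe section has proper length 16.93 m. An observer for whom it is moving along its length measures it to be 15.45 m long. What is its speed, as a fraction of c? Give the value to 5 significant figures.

γ = L₀/L = 16.93/15.45 = 1.095793
β = √(1 − 1/γ²) = 0.40890

β ≈ 0.40890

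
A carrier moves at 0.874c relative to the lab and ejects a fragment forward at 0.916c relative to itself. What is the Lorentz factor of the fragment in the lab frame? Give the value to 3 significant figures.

γ ≈ 9.24

u_lab = (0.916 + 0.874)/(1 + 0.916×0.874) = 1.790/1.80058 = 0.994122
γ = 1/√(1 − 0.994122²) = 9.24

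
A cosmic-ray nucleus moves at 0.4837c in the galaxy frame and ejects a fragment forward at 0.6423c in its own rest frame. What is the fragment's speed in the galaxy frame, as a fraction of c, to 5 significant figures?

Compose boost 2: (0.6423 + 0.4837)/(1 + 0.6423×0.4837) = 1.1260/1.310681 = 0.85910

u ≈ 0.85910c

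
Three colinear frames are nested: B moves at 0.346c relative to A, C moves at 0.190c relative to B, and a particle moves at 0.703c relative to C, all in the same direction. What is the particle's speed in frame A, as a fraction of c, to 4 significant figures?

Compose boost 2: (0.190 + 0.346)/(1 + 0.190×0.346) = 0.5360/1.06574 = 0.502937
Compose boost 3: (0.703 + 0.502937)/(1 + 0.703×0.502937) = 1.20594/1.35356 = 0.8909

u ≈ 0.8909c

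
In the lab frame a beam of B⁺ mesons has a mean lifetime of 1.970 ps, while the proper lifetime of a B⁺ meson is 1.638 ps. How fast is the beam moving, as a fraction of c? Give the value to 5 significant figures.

γ = Δt/τ₀ = 1.970/1.638 = 1.202686
β = √(1 − 1/γ²) = √(1 − 1/1.202686²) = 0.55557

β ≈ 0.55557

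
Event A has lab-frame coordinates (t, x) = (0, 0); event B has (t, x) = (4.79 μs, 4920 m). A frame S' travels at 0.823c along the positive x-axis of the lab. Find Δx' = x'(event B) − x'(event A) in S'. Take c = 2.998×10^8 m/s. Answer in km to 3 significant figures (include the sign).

γ = 1/√(1 − 0.823²) = 1.7604
Δx' = γ(Δx − vΔt) = 1.7604 × (4920 m − 0.823×(2.998×10^8 m/s)×4.79×10^-6 s)
= 1.7604 × (3738.1 m) = 6.58 km

Δx' ≈ 6.58 km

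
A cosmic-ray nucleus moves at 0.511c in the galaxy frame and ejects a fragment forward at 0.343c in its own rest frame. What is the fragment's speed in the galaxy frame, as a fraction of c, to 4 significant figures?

Compose boost 2: (0.343 + 0.511)/(1 + 0.343×0.511) = 0.8540/1.17527 = 0.7266

u ≈ 0.7266c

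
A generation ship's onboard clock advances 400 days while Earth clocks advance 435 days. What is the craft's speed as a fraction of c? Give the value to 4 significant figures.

γ = Δt/τ₀ = 435/400 = 1.08750
β = √(1 − 1/γ²) = √(1 − 1/1.08750²) = 0.3930

β ≈ 0.3930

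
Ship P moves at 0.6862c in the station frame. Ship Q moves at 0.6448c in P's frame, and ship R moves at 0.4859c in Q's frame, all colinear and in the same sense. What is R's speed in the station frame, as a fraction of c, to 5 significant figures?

u ≈ 0.97257c

Compose boost 2: (0.6448 + 0.6862)/(1 + 0.6448×0.6862) = 1.3310/1.442462 = 0.9227281
Compose boost 3: (0.4859 + 0.9227281)/(1 + 0.4859×0.9227281) = 1.408628/1.448354 = 0.97257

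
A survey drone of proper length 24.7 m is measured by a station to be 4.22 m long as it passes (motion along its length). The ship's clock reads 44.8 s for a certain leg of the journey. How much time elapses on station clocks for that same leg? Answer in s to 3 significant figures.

Length contraction ⇒ γ = L₀/L = 24.7/4.22 = 5.8531
Time dilation: Δt = γτ₀ = 5.8531 × 44.8 s = 262 s

Δt ≈ 262 s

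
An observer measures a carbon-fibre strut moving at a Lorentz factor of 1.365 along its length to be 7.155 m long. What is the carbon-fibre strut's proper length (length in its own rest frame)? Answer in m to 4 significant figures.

L₀ ≈ 9.767 m

γ = 1.365 (given)
L₀ = γL = 1.365 × 7.155 = 9.767 m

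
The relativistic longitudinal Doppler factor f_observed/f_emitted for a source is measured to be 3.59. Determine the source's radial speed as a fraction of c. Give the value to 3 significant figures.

β ≈ 0.856

f_obs/f_src = √((1+β)/(1−β)) = 3.59  ⇒  (1+β)/(1−β) = 12.888
β = |1 − D²|/(1 + D²) = |1 − 12.888|/(1 + 12.888) = 0.856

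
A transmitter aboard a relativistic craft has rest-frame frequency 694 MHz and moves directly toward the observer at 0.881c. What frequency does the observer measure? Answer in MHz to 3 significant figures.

Relativistic Doppler: f_obs = f_src √((1+β)/(1−β))
= 694 × √(1.8810/0.11900) = 694 × 3.9758 = 2760 MHz

f_obs ≈ 2760 MHz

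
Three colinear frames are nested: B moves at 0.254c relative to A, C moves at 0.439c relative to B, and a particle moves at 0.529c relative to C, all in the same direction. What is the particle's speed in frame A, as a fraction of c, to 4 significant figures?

u ≈ 0.8666c

Compose boost 2: (0.439 + 0.254)/(1 + 0.439×0.254) = 0.6930/1.11151 = 0.623478
Compose boost 3: (0.529 + 0.623478)/(1 + 0.529×0.623478) = 1.15248/1.32982 = 0.8666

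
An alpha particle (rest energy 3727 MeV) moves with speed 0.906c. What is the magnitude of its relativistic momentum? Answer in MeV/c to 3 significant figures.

p ≈ 7980 MeV/c

γ = 1/√(1 − 0.906²) = 2.3625
p = γβm₀c = 2.3625 × 0.906 × 3727 MeV/c = 7980 MeV/c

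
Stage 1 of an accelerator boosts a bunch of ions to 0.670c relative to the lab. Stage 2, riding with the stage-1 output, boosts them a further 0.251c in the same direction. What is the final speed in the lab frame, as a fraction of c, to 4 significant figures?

Compose boost 2: (0.251 + 0.670)/(1 + 0.251×0.670) = 0.9210/1.16817 = 0.7884

u ≈ 0.7884c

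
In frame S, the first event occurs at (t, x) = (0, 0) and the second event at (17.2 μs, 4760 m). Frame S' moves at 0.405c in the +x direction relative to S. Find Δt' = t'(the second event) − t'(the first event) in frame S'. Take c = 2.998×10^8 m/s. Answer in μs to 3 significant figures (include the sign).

Δt' ≈ 11.8 μs

γ = 1/√(1 − 0.405²) = 1.0937
Δt' = γ(Δt − vΔx/c²) = 1.0937 × (17.2 μs − 0.405×4760 m / (2.998×10^8 m/s))
= 1.0937 × (10.770 μs) = 11.8 μs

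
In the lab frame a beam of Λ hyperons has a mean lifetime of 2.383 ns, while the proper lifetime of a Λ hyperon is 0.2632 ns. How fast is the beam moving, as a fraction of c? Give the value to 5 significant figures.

β ≈ 0.99388

γ = Δt/τ₀ = 2.383/0.2632 = 9.053951
β = √(1 − 1/γ²) = √(1 − 1/9.053951²) = 0.99388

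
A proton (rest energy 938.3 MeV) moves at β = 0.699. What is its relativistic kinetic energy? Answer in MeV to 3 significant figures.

K ≈ 374 MeV

γ = 1/√(1 − 0.699²) = 1.3984
K = (γ − 1)m₀c² = (1.3984 − 1) × 938.3 MeV = 0.39836 × 938.3 MeV = 374 MeV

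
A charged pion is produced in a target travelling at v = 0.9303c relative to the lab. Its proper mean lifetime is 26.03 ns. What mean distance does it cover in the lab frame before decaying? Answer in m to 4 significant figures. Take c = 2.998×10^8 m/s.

d ≈ 19.79 m

γ = 1/√(1 − 0.9303²) = 2.72628
Dilated lifetime: Δt = γτ₀ = 2.72628 × 26.03 ns = 70.9652 ns
d = vΔt = 0.9303c × 70.9652 ns = 2.78904×10^8 m/s × 7.09652×10^-8 s = 19.79 m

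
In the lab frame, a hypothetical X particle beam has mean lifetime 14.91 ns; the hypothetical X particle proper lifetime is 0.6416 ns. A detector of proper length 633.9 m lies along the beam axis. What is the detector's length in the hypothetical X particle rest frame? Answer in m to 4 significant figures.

L ≈ 27.28 m

Time dilation ⇒ γ = Δt/τ₀ = 14.91/0.6416 = 23.2388
Length contraction: L = L₀/γ = 633.9/23.2388 = 27.28 m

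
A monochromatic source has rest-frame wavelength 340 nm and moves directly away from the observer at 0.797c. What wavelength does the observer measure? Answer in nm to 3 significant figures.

Relativistic Doppler: λ_obs = λ_src √((1+β)/(1−β))
= 340 × √(1.7970/0.20300) = 340 × 2.9753 = 1010 nm

λ_obs ≈ 1010 nm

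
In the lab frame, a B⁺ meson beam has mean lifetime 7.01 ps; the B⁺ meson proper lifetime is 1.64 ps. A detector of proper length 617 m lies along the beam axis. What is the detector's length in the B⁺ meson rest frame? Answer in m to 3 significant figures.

L ≈ 144 m

Time dilation ⇒ γ = Δt/τ₀ = 7.01/1.64 = 4.2744
Length contraction: L = L₀/γ = 617/4.2744 = 144 m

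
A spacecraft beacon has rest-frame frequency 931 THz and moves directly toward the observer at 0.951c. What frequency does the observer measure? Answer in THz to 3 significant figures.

Relativistic Doppler: f_obs = f_src √((1+β)/(1−β))
= 931 × √(1.9510/0.049000) = 931 × 6.3100 = 5870 THz

f_obs ≈ 5870 THz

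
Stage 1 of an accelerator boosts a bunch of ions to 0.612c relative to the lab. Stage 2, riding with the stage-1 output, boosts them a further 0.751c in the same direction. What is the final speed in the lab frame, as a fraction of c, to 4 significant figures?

Compose boost 2: (0.751 + 0.612)/(1 + 0.751×0.612) = 1.363/1.45961 = 0.9338

u ≈ 0.9338c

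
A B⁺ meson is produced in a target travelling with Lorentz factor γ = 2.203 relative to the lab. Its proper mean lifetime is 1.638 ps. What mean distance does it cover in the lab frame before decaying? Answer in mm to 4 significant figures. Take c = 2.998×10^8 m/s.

β = √(1 − 1/γ²) = √(1 − 1/2.203²) = 0.891039
Dilated lifetime: Δt = γτ₀ = 2.203 × 1.638 ps = 3.60851 ps
d = vΔt = 0.891039c × 3.60851 ps = 2.67134×10^8 m/s × 3.60851×10^-12 s = 0.9640 mm

d ≈ 0.9640 mm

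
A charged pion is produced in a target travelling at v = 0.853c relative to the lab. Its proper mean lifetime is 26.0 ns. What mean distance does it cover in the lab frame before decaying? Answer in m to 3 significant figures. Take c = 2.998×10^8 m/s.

d ≈ 12.7 m

γ = 1/√(1 − 0.853²) = 1.9160
Dilated lifetime: Δt = γτ₀ = 1.9160 × 26.0 ns = 49.817 ns
d = vΔt = 0.853c × 49.817 ns = 2.5573×10^8 m/s × 4.9817×10^-8 s = 12.7 m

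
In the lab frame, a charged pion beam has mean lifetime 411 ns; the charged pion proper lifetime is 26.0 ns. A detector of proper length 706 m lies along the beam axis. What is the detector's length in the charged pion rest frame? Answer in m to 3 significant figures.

Time dilation ⇒ γ = Δt/τ₀ = 411/26.0 = 15.808
Length contraction: L = L₀/γ = 706/15.808 = 44.7 m

L ≈ 44.7 m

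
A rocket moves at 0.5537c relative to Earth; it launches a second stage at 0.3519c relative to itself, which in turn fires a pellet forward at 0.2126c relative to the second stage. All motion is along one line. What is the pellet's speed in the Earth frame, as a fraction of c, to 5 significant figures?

u ≈ 0.83584c

Compose boost 2: (0.3519 + 0.5537)/(1 + 0.3519×0.5537) = 0.90560/1.194847 = 0.7579213
Compose boost 3: (0.2126 + 0.7579213)/(1 + 0.2126×0.7579213) = 0.9705213/1.161134 = 0.83584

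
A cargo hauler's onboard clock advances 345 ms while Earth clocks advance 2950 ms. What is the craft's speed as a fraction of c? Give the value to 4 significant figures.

β ≈ 0.9931

γ = Δt/τ₀ = 2950/345 = 8.55072
β = √(1 − 1/γ²) = √(1 − 1/8.55072²) = 0.9931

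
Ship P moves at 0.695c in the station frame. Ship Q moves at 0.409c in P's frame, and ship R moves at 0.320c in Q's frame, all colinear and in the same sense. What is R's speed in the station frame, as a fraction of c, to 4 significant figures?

u ≈ 0.9251c

Compose boost 2: (0.409 + 0.695)/(1 + 0.409×0.695) = 1.104/1.28425 = 0.859642
Compose boost 3: (0.320 + 0.859642)/(1 + 0.320×0.859642) = 1.17964/1.27509 = 0.9251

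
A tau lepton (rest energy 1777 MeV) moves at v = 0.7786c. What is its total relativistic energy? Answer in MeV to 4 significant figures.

E ≈ 2832 MeV

γ = 1/√(1 − 0.7786²) = 1.59357
E = γm₀c² = 1.59357 × 1777 MeV = 2832 MeV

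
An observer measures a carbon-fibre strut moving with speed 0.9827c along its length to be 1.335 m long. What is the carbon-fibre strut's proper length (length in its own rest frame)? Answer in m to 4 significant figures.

γ = 1/√(1 − 0.9827²) = 5.39944
L₀ = γL = 5.39944 × 1.335 = 7.208 m

L₀ ≈ 7.208 m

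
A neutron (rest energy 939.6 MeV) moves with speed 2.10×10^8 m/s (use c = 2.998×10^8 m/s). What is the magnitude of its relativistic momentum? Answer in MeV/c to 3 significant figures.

p ≈ 922 MeV/c

β = v/c = 2.10×10^8 / 2.998×10^8 = 0.70047
γ = 1/√(1 − 0.70047²) = 1.4012
p = γβm₀c = 1.4012 × 0.70047 × 939.6 MeV/c = 922 MeV/c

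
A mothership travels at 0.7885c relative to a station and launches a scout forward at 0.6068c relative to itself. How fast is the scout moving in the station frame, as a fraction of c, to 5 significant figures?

Compose boost 2: (0.6068 + 0.7885)/(1 + 0.6068×0.7885) = 1.3953/1.478462 = 0.94375

u ≈ 0.94375c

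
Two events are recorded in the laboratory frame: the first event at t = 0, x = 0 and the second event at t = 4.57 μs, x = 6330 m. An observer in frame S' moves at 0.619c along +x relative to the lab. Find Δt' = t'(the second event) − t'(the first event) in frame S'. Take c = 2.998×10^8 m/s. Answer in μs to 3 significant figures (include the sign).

γ = 1/√(1 − 0.619²) = 1.2733
Δt' = γ(Δt − vΔx/c²) = 1.2733 × (4.57 μs − 0.619×6330 m / (2.998×10^8 m/s))
= 1.2733 × (-8.4996 μs) = -10.8 μs

Δt' ≈ -10.8 μs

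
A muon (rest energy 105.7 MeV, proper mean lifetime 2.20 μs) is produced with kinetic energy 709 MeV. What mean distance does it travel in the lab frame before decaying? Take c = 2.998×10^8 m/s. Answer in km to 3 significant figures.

γ = 1 + K/(m₀c²) = 1 + 709/105.7 = 7.7077
β = √(1 − 1/γ²) = 0.99155
Dilated lifetime: γτ₀ = 7.7077 × 2.20 μs = 16.957 μs
d = βc·γτ₀ = 0.99155 × (2.998×10^8 m/s) × 1.6957×10^-5 s = 5.04 km

d ≈ 5.04 km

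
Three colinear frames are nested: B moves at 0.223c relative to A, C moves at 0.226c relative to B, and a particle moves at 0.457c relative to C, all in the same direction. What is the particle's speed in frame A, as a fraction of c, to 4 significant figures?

u ≈ 0.7399c

Compose boost 2: (0.226 + 0.223)/(1 + 0.226×0.223) = 0.4490/1.05040 = 0.427457
Compose boost 3: (0.457 + 0.427457)/(1 + 0.457×0.427457) = 0.884457/1.19535 = 0.7399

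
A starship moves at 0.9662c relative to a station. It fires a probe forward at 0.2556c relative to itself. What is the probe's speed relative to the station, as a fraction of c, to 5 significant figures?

u ≈ 0.97982c

Relativistic velocity addition: u = (u' + v)/(1 + u'v/c²)
= (0.2556 + 0.9662)/(1 + 0.2556×0.9662) = 1.2218/1.246961 = 0.97982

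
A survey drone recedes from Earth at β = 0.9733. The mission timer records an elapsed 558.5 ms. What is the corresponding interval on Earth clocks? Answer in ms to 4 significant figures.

γ = 1/√(1 − 0.9733²) = 4.35660
Time dilation: Δt = γτ₀ = 4.35660 × 558.5 ms = 2433 ms

Δt ≈ 2433 ms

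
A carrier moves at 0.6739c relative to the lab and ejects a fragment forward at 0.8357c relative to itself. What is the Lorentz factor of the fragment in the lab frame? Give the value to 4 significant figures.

u_lab = (0.8357 + 0.6739)/(1 + 0.8357×0.6739) = 1.5096/1.563178 = 0.9657248
γ = 1/√(1 − 0.9657248²) = 3.853

γ ≈ 3.853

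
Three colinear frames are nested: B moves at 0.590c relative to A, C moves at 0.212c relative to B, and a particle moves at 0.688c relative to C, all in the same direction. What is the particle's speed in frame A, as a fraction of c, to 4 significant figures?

Compose boost 2: (0.212 + 0.590)/(1 + 0.212×0.590) = 0.8020/1.12508 = 0.712838
Compose boost 3: (0.688 + 0.712838)/(1 + 0.688×0.712838) = 1.40084/1.49043 = 0.9399

u ≈ 0.9399c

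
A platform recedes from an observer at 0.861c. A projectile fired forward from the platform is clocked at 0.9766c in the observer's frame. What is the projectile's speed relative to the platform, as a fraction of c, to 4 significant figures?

Inverse velocity addition: u' = (u − v)/(1 − uv/c²)
= (0.9766 − 0.861)/(1 − 0.9766×0.861) = 0.1156/0.159147 = 0.7264

u' ≈ 0.7264c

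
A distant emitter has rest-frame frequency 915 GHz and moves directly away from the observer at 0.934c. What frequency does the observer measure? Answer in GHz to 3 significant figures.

f_obs ≈ 169 GHz

Relativistic Doppler: f_obs = f_src √((1−β)/(1+β))
= 915 × √(0.066000/1.9340) = 915 × 0.18473 = 169 GHz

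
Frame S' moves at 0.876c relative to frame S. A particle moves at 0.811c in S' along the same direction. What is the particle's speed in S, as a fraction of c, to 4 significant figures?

Relativistic velocity addition: u = (u' + v)/(1 + u'v/c²)
= (0.811 + 0.876)/(1 + 0.811×0.876) = 1.687/1.71044 = 0.9863

u ≈ 0.9863c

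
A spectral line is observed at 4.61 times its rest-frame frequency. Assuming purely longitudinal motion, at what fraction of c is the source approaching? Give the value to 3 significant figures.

f_obs/f_src = √((1+β)/(1−β)) = 4.61  ⇒  (1+β)/(1−β) = 21.252
β = |1 − D²|/(1 + D²) = |1 − 21.252|/(1 + 21.252) = 0.910

β ≈ 0.910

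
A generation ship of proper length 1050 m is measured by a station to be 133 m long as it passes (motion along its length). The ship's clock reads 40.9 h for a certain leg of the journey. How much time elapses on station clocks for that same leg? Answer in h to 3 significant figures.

Δt ≈ 323 h

Length contraction ⇒ γ = L₀/L = 1050/133 = 7.8947
Time dilation: Δt = γτ₀ = 7.8947 × 40.9 h = 323 h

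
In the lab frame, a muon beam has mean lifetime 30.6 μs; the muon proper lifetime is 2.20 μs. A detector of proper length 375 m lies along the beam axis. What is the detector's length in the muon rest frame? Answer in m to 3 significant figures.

L ≈ 27.0 m

Time dilation ⇒ γ = Δt/τ₀ = 30.6/2.20 = 13.909
Length contraction: L = L₀/γ = 375/13.909 = 27.0 m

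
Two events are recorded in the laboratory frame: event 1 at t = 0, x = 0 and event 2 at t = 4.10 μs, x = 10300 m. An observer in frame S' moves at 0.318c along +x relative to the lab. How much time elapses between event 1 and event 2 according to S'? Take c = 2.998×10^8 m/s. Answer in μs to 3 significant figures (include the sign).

γ = 1/√(1 − 0.318²) = 1.0548
Δt' = γ(Δt − vΔx/c²) = 1.0548 × (4.10 μs − 0.318×10300 m / (2.998×10^8 m/s))
= 1.0548 × (-6.8253 μs) = -7.20 μs

Δt' ≈ -7.20 μs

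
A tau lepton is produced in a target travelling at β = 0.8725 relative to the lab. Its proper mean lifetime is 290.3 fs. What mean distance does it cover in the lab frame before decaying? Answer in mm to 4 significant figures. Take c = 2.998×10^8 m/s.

γ = 1/√(1 − 0.8725²) = 2.04660
Dilated lifetime: Δt = γτ₀ = 2.04660 × 290.3 fs = 594.129 fs
d = vΔt = 0.8725c × 594.129 fs = 2.61576×10^8 m/s × 5.94129×10^-13 s = 0.1554 mm

d ≈ 0.1554 mm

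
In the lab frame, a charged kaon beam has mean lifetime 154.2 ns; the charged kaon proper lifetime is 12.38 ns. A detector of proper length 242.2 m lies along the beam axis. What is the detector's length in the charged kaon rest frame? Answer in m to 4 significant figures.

L ≈ 19.45 m

Time dilation ⇒ γ = Δt/τ₀ = 154.2/12.38 = 12.4556
Length contraction: L = L₀/γ = 242.2/12.4556 = 19.45 m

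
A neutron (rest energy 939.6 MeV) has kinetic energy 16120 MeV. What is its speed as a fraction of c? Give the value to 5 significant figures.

γ = 1 + K/(m₀c²) = 1 + 16120/939.6 = 18.15624
β = √(1 − 1/γ²) = 0.99848

β ≈ 0.99848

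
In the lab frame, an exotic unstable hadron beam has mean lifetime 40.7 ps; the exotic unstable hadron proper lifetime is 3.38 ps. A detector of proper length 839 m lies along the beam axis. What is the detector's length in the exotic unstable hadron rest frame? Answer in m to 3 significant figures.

L ≈ 69.7 m

Time dilation ⇒ γ = Δt/τ₀ = 40.7/3.38 = 12.041
Length contraction: L = L₀/γ = 839/12.041 = 69.7 m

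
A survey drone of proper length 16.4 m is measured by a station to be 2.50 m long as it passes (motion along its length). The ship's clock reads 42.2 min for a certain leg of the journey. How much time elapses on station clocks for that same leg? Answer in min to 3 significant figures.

Δt ≈ 277 min

Length contraction ⇒ γ = L₀/L = 16.4/2.50 = 6.5600
Time dilation: Δt = γτ₀ = 6.5600 × 42.2 min = 277 min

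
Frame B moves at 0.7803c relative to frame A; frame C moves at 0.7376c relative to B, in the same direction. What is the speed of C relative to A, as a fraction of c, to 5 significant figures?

Compose boost 2: (0.7376 + 0.7803)/(1 + 0.7376×0.7803) = 1.5179/1.575549 = 0.96341

u ≈ 0.96341c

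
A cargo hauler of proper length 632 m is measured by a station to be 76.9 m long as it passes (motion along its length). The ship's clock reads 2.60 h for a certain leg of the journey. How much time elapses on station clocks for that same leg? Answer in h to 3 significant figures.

Length contraction ⇒ γ = L₀/L = 632/76.9 = 8.2185
Time dilation: Δt = γτ₀ = 8.2185 × 2.60 h = 21.4 h

Δt ≈ 21.4 h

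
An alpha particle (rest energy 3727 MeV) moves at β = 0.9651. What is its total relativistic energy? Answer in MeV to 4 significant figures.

γ = 1/√(1 − 0.9651²) = 3.81852
E = γm₀c² = 3.81852 × 3727 MeV = 14230 MeV

E ≈ 14230 MeV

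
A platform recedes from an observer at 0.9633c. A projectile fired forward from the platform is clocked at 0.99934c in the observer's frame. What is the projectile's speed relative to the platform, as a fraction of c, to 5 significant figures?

Inverse velocity addition: u' = (u − v)/(1 − uv/c²)
= (0.99934 − 0.9633)/(1 − 0.99934×0.9633) = 0.036040/0.03733578 = 0.96529

u' ≈ 0.96529c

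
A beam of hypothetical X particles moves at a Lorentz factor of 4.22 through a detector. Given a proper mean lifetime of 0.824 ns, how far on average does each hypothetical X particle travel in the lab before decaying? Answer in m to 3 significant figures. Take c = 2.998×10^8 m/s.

β = √(1 − 1/γ²) = √(1 − 1/4.22²) = 0.97152
Dilated lifetime: Δt = γτ₀ = 4.22 × 0.824 ns = 3.4773 ns
d = vΔt = 0.97152c × 3.4773 ns = 2.9126×10^8 m/s × 3.4773×10^-9 s = 1.01 m

d ≈ 1.01 m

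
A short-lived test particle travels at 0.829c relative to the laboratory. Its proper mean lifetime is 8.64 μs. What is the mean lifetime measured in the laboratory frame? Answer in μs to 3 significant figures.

Δt ≈ 15.4 μs

γ = 1/√(1 − 0.829²) = 1.7881
Time dilation: Δt = γτ₀ = 1.7881 × 8.64 μs = 15.4 μs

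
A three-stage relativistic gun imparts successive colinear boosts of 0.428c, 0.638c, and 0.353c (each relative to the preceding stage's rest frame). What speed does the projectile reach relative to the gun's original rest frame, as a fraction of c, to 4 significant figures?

u ≈ 0.9188c

Compose boost 2: (0.638 + 0.428)/(1 + 0.638×0.428) = 1.066/1.27306 = 0.837350
Compose boost 3: (0.353 + 0.837350)/(1 + 0.353×0.837350) = 1.19035/1.29558 = 0.9188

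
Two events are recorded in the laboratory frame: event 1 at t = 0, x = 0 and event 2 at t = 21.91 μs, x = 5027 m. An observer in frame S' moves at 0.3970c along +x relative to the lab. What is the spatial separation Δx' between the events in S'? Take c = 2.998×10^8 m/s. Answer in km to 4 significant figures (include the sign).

Δx' ≈ 2.636 km

γ = 1/√(1 − 0.3970²) = 1.08954
Δx' = γ(Δx − vΔt) = 1.08954 × (5027 m − 0.3970×(2.998×10^8 m/s)×21.91×10^-6 s)
= 1.08954 × (2419.26 m) = 2.636 km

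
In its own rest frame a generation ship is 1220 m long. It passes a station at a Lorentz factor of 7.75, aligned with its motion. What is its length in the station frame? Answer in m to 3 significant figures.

γ = 7.75 (given)
Length contraction: L = L₀/γ = 1220/7.75 = 157 m

L ≈ 157 m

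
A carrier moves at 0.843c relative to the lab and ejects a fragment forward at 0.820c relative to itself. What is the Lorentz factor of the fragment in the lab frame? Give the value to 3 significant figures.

γ ≈ 5.49

u_lab = (0.820 + 0.843)/(1 + 0.820×0.843) = 1.663/1.69126 = 0.983291
γ = 1/√(1 − 0.983291²) = 5.49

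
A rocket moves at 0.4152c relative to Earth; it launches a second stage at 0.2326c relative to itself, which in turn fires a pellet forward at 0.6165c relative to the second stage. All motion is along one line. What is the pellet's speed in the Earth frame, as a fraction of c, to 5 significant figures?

Compose boost 2: (0.2326 + 0.4152)/(1 + 0.2326×0.4152) = 0.64780/1.096576 = 0.5907482
Compose boost 3: (0.6165 + 0.5907482)/(1 + 0.6165×0.5907482) = 1.207248/1.364196 = 0.88495

u ≈ 0.88495c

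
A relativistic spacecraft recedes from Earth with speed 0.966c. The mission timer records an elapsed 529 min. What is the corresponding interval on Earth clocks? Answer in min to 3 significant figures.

Δt ≈ 2050 min

γ = 1/√(1 − 0.966²) = 3.8678
Time dilation: Δt = γτ₀ = 3.8678 × 529 min = 2050 min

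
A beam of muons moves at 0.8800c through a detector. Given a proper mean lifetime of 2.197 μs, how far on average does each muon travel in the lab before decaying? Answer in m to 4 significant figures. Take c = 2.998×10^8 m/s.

d ≈ 1220 m

γ = 1/√(1 − 0.8800²) = 2.10538
Dilated lifetime: Δt = γτ₀ = 2.10538 × 2.197 μs = 4.62552 μs
d = vΔt = 0.8800c × 4.62552 μs = 2.63824×10^8 m/s × 4.62552×10^-6 s = 1220 m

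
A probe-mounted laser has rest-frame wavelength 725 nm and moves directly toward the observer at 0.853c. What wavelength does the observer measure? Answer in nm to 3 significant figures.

λ_obs ≈ 204 nm

Relativistic Doppler: λ_obs = λ_src √((1−β)/(1+β))
= 725 × √(0.14700/1.8530) = 725 × 0.28166 = 204 nm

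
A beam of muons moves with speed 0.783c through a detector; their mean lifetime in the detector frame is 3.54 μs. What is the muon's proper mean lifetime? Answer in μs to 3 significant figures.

γ = 1/√(1 − 0.783²) = 1.6077
Proper time: τ₀ = Δt/γ = 3.54/1.6077 = 2.20 μs

τ₀ ≈ 2.20 μs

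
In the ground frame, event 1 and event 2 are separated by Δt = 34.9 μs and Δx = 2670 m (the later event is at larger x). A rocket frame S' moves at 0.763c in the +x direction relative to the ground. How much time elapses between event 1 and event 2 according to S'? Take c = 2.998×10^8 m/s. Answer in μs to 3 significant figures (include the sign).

γ = 1/√(1 − 0.763²) = 1.5470
Δt' = γ(Δt − vΔx/c²) = 1.5470 × (34.9 μs − 0.763×2670 m / (2.998×10^8 m/s))
= 1.5470 × (28.105 μs) = 43.5 μs

Δt' ≈ 43.5 μs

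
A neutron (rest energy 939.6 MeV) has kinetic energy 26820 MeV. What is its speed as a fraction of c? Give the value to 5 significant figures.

γ = 1 + K/(m₀c²) = 1 + 26820/939.6 = 29.54406
β = √(1 − 1/γ²) = 0.99943

β ≈ 0.99943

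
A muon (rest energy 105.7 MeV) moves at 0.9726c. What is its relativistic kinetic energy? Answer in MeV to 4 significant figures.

K ≈ 349.0 MeV

γ = 1/√(1 − 0.9726²) = 4.30135
K = (γ − 1)m₀c² = (4.30135 − 1) × 105.7 MeV = 3.30135 × 105.7 MeV = 349.0 MeV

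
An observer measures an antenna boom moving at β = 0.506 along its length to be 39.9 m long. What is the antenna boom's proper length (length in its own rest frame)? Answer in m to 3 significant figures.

L₀ ≈ 46.3 m

γ = 1/√(1 − 0.506²) = 1.1594
L₀ = γL = 1.1594 × 39.9 = 46.3 m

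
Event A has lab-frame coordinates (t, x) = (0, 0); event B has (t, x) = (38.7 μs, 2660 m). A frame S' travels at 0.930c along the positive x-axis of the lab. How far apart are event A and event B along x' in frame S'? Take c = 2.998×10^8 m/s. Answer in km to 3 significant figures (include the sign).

γ = 1/√(1 − 0.930²) = 2.7206
Δx' = γ(Δx − vΔt) = 2.7206 × (2660 m − 0.930×(2.998×10^8 m/s)×38.7×10^-6 s)
= 2.7206 × (-8130.1 m) = -22.1 km

Δx' ≈ -22.1 km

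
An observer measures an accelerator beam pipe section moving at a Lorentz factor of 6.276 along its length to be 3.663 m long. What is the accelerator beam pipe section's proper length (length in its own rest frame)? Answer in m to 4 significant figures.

L₀ ≈ 22.99 m

γ = 6.276 (given)
L₀ = γL = 6.276 × 3.663 = 22.99 m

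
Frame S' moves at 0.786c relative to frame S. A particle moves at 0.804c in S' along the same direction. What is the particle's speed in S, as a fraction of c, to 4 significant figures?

Relativistic velocity addition: u = (u' + v)/(1 + u'v/c²)
= (0.804 + 0.786)/(1 + 0.804×0.786) = 1.590/1.63194 = 0.9743

u ≈ 0.9743c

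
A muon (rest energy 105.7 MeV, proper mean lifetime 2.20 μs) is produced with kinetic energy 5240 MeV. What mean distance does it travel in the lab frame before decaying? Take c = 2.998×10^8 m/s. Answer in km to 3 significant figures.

γ = 1 + K/(m₀c²) = 1 + 5240/105.7 = 50.574
β = √(1 − 1/γ²) = 0.99980
Dilated lifetime: γτ₀ = 50.574 × 2.20 μs = 111.26 μs
d = βc·γτ₀ = 0.99980 × (2.998×10^8 m/s) × 0.00011126 s = 33.4 km

d ≈ 33.4 km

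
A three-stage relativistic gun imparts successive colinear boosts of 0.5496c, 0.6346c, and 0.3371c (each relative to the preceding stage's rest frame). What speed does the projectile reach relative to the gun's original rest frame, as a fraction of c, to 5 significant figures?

Compose boost 2: (0.6346 + 0.5496)/(1 + 0.6346×0.5496) = 1.1842/1.348776 = 0.8779811
Compose boost 3: (0.3371 + 0.8779811)/(1 + 0.3371×0.8779811) = 1.215081/1.295967 = 0.93759

u ≈ 0.93759c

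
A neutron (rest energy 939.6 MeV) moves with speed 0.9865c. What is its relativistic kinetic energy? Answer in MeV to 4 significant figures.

K ≈ 4798 MeV

γ = 1/√(1 − 0.9865²) = 6.10645
K = (γ − 1)m₀c² = (6.10645 − 1) × 939.6 MeV = 5.10645 × 939.6 MeV = 4798 MeV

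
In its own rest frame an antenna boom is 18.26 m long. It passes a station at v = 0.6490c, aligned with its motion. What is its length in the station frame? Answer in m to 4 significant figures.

γ = 1/√(1 − 0.6490²) = 1.31443
Length contraction: L = L₀/γ = 18.26/1.31443 = 13.89 m

L ≈ 13.89 m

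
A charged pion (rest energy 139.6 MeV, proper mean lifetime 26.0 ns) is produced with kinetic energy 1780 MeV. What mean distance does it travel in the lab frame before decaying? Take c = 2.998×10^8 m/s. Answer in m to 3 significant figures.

γ = 1 + K/(m₀c²) = 1 + 1780/139.6 = 13.751
β = √(1 − 1/γ²) = 0.99735
Dilated lifetime: γτ₀ = 13.751 × 26.0 ns = 357.52 ns
d = βc·γτ₀ = 0.99735 × (2.998×10^8 m/s) × 3.5752×10^-7 s = 107 m

d ≈ 107 m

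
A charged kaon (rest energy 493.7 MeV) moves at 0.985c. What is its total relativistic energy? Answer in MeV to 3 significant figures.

γ = 1/√(1 − 0.985²) = 5.7953
E = γm₀c² = 5.7953 × 493.7 MeV = 2860 MeV

E ≈ 2860 MeV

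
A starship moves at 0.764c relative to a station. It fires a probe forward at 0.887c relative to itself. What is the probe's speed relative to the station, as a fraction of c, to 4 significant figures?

u ≈ 0.9841c

Relativistic velocity addition: u = (u' + v)/(1 + u'v/c²)
= (0.887 + 0.764)/(1 + 0.887×0.764) = 1.651/1.67767 = 0.9841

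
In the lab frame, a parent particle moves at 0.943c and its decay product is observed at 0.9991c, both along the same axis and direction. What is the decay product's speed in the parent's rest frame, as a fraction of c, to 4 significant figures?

Inverse velocity addition: u' = (u − v)/(1 − uv/c²)
= (0.9991 − 0.943)/(1 − 0.9991×0.943) = 0.05610/0.0578487 = 0.9698

u' ≈ 0.9698c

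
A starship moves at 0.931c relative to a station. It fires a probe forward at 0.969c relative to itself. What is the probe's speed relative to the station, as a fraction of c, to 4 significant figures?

u ≈ 0.9989c

Relativistic velocity addition: u = (u' + v)/(1 + u'v/c²)
= (0.969 + 0.931)/(1 + 0.969×0.931) = 1.900/1.90214 = 0.9989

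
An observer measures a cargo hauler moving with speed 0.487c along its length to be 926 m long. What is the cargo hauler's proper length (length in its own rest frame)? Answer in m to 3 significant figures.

γ = 1/√(1 − 0.487²) = 1.1449
L₀ = γL = 1.1449 × 926 = 1060 m

L₀ ≈ 1060 m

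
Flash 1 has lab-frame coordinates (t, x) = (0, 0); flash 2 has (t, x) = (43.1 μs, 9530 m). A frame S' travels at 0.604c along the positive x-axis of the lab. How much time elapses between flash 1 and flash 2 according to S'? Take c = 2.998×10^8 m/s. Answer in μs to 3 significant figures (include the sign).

γ = 1/√(1 − 0.604²) = 1.2547
Δt' = γ(Δt − vΔx/c²) = 1.2547 × (43.1 μs − 0.604×9530 m / (2.998×10^8 m/s))
= 1.2547 × (23.900 μs) = 30.0 μs

Δt' ≈ 30.0 μs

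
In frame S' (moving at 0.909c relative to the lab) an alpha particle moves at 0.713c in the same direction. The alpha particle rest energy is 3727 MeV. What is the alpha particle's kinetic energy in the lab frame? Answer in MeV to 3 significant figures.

u_lab = (0.713 + 0.909)/(1 + 0.713×0.909) = 0.984153
γ = 1/√(1 − 0.984153²) = 5.6396
K = (γ − 1)m₀c² = (5.6396 − 1) × 3727 = 4.6396 × 3727 = 17300 MeV

K ≈ 17300 MeV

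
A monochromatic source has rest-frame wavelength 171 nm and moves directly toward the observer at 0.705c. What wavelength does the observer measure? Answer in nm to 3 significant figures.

Relativistic Doppler: λ_obs = λ_src √((1−β)/(1+β))
= 171 × √(0.29500/1.7050) = 171 × 0.41596 = 71.1 nm

λ_obs ≈ 71.1 nm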